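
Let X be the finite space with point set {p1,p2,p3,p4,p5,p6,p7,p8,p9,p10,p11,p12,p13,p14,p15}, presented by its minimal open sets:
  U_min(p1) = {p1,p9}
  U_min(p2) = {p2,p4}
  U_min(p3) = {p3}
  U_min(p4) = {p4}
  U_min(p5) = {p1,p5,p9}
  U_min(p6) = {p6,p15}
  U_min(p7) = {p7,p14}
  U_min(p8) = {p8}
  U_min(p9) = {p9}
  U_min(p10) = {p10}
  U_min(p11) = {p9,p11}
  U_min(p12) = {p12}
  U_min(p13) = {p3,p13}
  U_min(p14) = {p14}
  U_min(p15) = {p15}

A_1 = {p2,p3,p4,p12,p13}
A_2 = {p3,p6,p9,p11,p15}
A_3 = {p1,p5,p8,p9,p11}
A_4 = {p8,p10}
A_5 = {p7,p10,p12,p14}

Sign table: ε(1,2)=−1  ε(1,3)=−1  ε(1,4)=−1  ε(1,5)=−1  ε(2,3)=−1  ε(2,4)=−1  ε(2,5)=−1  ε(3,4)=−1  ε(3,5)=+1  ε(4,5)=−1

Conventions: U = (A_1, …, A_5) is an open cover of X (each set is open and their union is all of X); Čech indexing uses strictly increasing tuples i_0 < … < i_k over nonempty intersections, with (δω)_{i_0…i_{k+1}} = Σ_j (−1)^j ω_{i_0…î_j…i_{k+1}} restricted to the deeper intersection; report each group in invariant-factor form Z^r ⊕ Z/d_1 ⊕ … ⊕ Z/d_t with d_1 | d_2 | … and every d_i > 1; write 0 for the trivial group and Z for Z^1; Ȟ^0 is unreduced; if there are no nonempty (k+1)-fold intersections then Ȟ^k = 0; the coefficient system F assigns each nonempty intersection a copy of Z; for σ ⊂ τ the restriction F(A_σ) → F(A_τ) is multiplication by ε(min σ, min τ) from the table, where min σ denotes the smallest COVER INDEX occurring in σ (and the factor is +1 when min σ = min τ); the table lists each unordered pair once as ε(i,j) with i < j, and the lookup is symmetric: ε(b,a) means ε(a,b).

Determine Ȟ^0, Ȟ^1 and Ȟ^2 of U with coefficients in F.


intersection data:
  A12={p3} A15={p12} A23={p9,p11} A34={p8} A45={p10}
C dims 5,5; δ0: rk 5, SNF 1^4·2
Ȟ^0 = (5 − 5) − 0 = 0, so Ȟ^0 ≅ 0
Ȟ^1 = (5 − 0) − 5 = 0 plus torsion [2], so Ȟ^1 ≅ Z/2
Ȟ^2 = (0 − 0) − 0 = 0, so Ȟ^2 ≅ 0

Ȟ^0(U;F) ≅ 0, Ȟ^1(U;F) ≅ Z/2 and Ȟ^2(U;F) ≅ 0


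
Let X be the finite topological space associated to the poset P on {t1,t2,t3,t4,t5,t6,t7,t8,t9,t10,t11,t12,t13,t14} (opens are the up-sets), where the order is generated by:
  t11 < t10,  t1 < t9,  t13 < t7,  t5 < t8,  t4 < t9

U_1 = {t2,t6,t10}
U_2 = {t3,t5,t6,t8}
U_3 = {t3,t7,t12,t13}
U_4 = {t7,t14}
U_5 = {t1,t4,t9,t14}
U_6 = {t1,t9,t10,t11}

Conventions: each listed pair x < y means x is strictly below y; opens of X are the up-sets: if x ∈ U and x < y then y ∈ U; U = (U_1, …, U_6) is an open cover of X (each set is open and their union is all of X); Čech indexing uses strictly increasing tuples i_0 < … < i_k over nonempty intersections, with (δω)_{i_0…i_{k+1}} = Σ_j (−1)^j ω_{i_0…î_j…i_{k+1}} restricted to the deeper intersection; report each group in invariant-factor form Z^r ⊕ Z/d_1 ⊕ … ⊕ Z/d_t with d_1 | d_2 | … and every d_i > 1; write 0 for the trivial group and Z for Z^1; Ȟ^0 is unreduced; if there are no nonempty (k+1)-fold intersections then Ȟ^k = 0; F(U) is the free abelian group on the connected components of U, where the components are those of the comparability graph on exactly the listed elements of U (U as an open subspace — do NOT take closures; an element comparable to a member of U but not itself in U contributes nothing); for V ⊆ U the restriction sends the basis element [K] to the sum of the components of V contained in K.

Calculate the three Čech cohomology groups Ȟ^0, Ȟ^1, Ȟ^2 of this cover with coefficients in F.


Ȟ^0 ≅ Z^9, Ȟ^1 ≅ 0 and Ȟ^2 ≅ 0

nerve of the cover:
  U12={t6} U16={t10} U23={t3} U34={t7} U45={t14} U56={t1,t9}
components per intersection:
  U1: {t2} {t6} {t10}
  U2: {t3} {t5,t8} {t6}
  U3: {t3} {t7,t13} {t12}
  U4: {t7} {t14}
  U5: {t1,t4,t9} {t14}
  U6: {t1,t9} {t10,t11}
  U12: {t6}
  U16: {t10}
  U23: {t3}
  U34: {t7}
  U45: {t14}
  U56: {t1,t9}
C dims 15,6; δ0: rk 6, SNF 1^6
Ȟ^0 = (15 − 6) − 0 = 9, so Ȟ^0 ≅ Z^9
Ȟ^1 = (6 − 0) − 6 = 0, so Ȟ^1 ≅ 0
Ȟ^2 = (0 − 0) − 0 = 0, so Ȟ^2 ≅ 0


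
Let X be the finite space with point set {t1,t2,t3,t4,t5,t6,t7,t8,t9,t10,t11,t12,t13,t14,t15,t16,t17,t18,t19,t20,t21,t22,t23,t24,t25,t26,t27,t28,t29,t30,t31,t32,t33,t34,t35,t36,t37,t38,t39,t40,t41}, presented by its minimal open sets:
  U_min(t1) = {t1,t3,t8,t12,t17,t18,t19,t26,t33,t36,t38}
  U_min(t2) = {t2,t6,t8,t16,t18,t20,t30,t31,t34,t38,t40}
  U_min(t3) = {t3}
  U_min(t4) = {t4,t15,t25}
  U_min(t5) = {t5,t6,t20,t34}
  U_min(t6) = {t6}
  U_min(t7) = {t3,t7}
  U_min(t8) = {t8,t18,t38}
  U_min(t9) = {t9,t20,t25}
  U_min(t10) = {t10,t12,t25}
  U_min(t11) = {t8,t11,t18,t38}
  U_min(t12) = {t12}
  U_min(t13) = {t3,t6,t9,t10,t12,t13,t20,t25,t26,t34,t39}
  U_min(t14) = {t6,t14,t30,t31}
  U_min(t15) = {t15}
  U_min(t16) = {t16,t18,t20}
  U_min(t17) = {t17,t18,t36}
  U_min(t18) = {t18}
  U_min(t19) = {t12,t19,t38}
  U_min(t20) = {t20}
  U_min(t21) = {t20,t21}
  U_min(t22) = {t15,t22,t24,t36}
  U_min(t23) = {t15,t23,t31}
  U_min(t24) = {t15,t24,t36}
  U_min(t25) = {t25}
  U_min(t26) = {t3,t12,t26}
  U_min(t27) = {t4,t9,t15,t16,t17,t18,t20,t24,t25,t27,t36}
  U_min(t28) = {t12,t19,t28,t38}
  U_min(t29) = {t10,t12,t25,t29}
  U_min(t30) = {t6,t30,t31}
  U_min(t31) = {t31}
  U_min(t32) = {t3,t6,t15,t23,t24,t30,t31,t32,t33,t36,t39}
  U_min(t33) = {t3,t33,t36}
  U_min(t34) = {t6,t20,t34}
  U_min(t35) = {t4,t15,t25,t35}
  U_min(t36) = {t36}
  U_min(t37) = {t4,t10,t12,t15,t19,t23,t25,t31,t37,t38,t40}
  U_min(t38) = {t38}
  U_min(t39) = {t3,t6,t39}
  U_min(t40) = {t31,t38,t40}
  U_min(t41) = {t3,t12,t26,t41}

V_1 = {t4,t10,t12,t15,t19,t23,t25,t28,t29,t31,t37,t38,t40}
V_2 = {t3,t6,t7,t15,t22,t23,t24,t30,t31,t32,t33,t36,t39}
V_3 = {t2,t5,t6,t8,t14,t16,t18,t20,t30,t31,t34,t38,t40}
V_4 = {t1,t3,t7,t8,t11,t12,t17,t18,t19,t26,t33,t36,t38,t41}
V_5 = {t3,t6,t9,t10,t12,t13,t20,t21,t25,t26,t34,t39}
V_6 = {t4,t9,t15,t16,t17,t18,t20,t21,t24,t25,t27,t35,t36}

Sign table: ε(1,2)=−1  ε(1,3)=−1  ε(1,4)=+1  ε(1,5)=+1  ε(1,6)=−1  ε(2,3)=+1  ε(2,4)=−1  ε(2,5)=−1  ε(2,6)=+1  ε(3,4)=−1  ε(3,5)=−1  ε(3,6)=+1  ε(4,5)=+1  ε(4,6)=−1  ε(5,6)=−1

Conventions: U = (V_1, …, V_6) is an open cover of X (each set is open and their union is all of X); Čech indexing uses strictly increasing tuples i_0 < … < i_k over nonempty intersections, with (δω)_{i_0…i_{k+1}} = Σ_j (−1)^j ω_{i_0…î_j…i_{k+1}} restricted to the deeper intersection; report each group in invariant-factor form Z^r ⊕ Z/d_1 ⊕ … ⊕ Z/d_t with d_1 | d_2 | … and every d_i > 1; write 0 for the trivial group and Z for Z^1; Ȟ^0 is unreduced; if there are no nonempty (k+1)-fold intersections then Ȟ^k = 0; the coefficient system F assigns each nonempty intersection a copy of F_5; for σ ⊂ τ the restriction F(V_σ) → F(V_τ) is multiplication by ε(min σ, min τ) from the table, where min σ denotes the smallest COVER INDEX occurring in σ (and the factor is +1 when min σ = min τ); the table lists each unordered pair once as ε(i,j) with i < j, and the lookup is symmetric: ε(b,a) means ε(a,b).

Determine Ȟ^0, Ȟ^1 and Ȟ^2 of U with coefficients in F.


Ȟ^0 = Z/5; Ȟ^1 = 0; Ȟ^2 = 0

nonempty overlaps:
  V12={t15,t23,t31} V13={t31,t38,t40} V14={t12,t19,t38} V15={t10,t12,t25} V16={t4,t15,t25} V23={t6,t30,t31} V24={t3,t7,t33,t36} V25={t3,t6,t39} V26={t15,t24,t36} V34={t8,t18,t38} V35={t6,t20,t34} V36={t16,t18,t20} V45={t3,t12,t26} V46={t17,t18,t36} V56={t9,t20,t21,t25}
  V123={t31} V126={t15} V134={t38} V145={t12} V156={t25} V235={t6} V245={t3} V246={t36} V346={t18} V356={t20}
C dims 6,15,10; δ0: rk_F5 5; δ1: rk_F5 10
degree 0: 6−5−0 = 1 → Ȟ^0 ≅ Z/5
degree 1: 15−10−5 = 0 → Ȟ^1 ≅ 0
degree 2: 10−0−10 = 0 → Ȟ^2 ≅ 0


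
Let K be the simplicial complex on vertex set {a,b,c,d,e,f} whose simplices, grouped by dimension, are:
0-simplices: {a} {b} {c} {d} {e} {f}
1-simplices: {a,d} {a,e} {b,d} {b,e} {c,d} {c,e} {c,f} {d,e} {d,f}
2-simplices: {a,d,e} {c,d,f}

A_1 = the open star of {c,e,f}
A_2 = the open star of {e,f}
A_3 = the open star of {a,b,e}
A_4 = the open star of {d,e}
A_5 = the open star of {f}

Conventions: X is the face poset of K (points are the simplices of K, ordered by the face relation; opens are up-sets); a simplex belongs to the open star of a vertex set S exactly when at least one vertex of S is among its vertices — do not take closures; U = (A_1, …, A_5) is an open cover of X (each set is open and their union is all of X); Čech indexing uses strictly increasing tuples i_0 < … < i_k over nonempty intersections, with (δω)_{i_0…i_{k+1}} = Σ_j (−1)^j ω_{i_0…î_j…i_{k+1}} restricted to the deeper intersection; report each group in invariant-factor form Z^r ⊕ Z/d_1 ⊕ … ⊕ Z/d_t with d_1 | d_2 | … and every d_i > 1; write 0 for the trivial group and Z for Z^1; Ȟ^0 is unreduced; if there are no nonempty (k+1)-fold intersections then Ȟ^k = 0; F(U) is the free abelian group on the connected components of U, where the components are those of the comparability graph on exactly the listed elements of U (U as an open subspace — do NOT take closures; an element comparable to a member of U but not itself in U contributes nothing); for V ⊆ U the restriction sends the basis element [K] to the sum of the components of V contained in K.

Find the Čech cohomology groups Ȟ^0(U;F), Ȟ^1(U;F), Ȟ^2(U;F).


Ȟ^0(U;F) ≅ Z; Ȟ^1(U;F) ≅ Z^2; Ȟ^2(U;F) ≅ 0

intersection data:
  A1={{c},{e},{f},{a,e},{b,e},{c,d},{c,e},{c,f},{d,e},{d,f},{a,d,e},{c,d,f}} A2={{e},{f},{a,e},{b,e},{c,e},{c,f},{d,e},{d,f},{a,d,e},{c,d,f}} A3={{a},{b},{e},{a,d},{a,e},{b,d},{b,e},{c,e},{d,e},{a,d,e}} A4={{d},{e},{a,d},{a,e},{b,d},{b,e},{c,d},{c,e},{d,e},{d,f},{a,d,e},{c,d,f}} A5={{f},{c,f},{d,f},{c,d,f}}
  A12={{e},{f},{a,e},{b,e},{c,e},{c,f},{d,e},{d,f},{a,d,e},{c,d,f}} A13={{e},{a,e},{b,e},{c,e},{d,e},{a,d,e}} A14={{e},{a,e},{b,e},{c,d},{c,e},{d,e},{d,f},{a,d,e},{c,d,f}} A15={{f},{c,f},{d,f},{c,d,f}} A23={{e},{a,e},{b,e},{c,e},{d,e},{a,d,e}} A24={{e},{a,e},{b,e},{c,e},{d,e},{d,f},{a,d,e},{c,d,f}} A25={{f},{c,f},{d,f},{c,d,f}} A34={{e},{a,d},{a,e},{b,d},{b,e},{c,e},{d,e},{a,d,e}} A45={{d,f},{c,d,f}}
  A123={{e},{a,e},{b,e},{c,e},{d,e},{a,d,e}} A124={{e},{a,e},{b,e},{c,e},{d,e},{d,f},{a,d,e},{c,d,f}} A125={{f},{c,f},{d,f},{c,d,f}} A134={{e},{a,e},{b,e},{c,e},{d,e},{a,d,e}} A145={{d,f},{c,d,f}} A234={{e},{a,e},{b,e},{c,e},{d,e},{a,d,e}} A245={{d,f},{c,d,f}}
  A1234={{e},{a,e},{b,e},{c,e},{d,e},{a,d,e}} A1245={{d,f},{c,d,f}}
components per intersection:
  A1: {{c},{e},{f},{a,e},{b,e},{c,d},{c,e},{c,f},{d,e},{d,f},{a,d,e},{c,d,f}}
  A2: {{e},{a,e},{b,e},{c,e},{d,e},{a,d,e}} {{f},{c,f},{d,f},{c,d,f}}
  A3: {{a},{b},{e},{a,d},{a,e},{b,d},{b,e},{c,e},{d,e},{a,d,e}}
  A4: {{d},{e},{a,d},{a,e},{b,d},{b,e},{c,d},{c,e},{d,e},{d,f},{a,d,e},{c,d,f}}
  A5: {{f},{c,f},{d,f},{c,d,f}}
  A12: {{e},{a,e},{b,e},{c,e},{d,e},{a,d,e}} {{f},{c,f},{d,f},{c,d,f}}
  A13: {{e},{a,e},{b,e},{c,e},{d,e},{a,d,e}}
  A14: {{e},{a,e},{b,e},{c,e},{d,e},{a,d,e}} {{c,d},{d,f},{c,d,f}}
  A15: {{f},{c,f},{d,f},{c,d,f}}
  A23: {{e},{a,e},{b,e},{c,e},{d,e},{a,d,e}}
  A24: {{e},{a,e},{b,e},{c,e},{d,e},{a,d,e}} {{d,f},{c,d,f}}
  A25: {{f},{c,f},{d,f},{c,d,f}}
  A34: {{e},{a,d},{a,e},{b,e},{c,e},{d,e},{a,d,e}} {{b,d}}
  A45: {{d,f},{c,d,f}}
  A123: {{e},{a,e},{b,e},{c,e},{d,e},{a,d,e}}
  A124: {{e},{a,e},{b,e},{c,e},{d,e},{a,d,e}} {{d,f},{c,d,f}}
  A125: {{f},{c,f},{d,f},{c,d,f}}
  A134: {{e},{a,e},{b,e},{c,e},{d,e},{a,d,e}}
  A145: {{d,f},{c,d,f}}
  A234: {{e},{a,e},{b,e},{c,e},{d,e},{a,d,e}}
  A245: {{d,f},{c,d,f}}
  A1234: {{e},{a,e},{b,e},{c,e},{d,e},{a,d,e}}
  A1245: {{d,f},{c,d,f}}
C dims 6,13,8,2; δ0: rk 5, SNF 1^5; δ1: rk 6, SNF 1^6; δ2: rk 2, SNF 1^2
Ȟ^0 = (6 − 5) − 0 = 1, so Ȟ^0 ≅ Z
Ȟ^1 = (13 − 6) − 5 = 2, so Ȟ^1 ≅ Z^2
Ȟ^2 = (8 − 2) − 6 = 0, so Ȟ^2 ≅ 0


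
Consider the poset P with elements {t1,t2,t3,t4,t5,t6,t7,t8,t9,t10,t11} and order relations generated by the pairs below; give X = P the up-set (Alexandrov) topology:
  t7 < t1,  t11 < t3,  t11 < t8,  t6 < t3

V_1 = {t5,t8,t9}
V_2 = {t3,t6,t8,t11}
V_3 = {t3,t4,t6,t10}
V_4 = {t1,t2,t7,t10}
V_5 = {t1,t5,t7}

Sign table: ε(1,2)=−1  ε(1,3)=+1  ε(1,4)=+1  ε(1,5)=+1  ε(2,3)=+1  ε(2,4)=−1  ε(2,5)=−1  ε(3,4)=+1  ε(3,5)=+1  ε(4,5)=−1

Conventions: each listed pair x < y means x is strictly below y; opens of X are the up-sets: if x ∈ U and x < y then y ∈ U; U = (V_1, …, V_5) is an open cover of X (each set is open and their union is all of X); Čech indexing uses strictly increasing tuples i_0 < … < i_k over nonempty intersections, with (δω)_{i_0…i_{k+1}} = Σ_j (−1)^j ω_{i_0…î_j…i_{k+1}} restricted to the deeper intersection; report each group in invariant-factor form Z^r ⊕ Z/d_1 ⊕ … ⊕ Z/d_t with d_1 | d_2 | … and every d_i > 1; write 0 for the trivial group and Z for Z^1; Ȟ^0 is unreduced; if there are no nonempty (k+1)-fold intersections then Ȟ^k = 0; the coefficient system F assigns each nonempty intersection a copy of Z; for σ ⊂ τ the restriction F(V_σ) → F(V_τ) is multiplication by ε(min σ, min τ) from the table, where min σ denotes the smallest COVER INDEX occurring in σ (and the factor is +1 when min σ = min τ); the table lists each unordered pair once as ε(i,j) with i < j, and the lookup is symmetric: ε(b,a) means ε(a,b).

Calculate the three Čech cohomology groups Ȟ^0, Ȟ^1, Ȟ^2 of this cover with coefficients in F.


cover nerve:
  V12={t8} V15={t5} V23={t3,t6} V34={t10} V45={t1,t7}
C dims 5,5; δ0: rk 4, SNF 1^4
Ȟ^0: (5−4)−0=1 ⇒ Z
Ȟ^1: (5−0)−4=1 ⇒ Z
Ȟ^2: (0−0)−0=0 ⇒ 0

Ȟ^0 ≅ Z, Ȟ^1 ≅ Z, Ȟ^2 ≅ 0


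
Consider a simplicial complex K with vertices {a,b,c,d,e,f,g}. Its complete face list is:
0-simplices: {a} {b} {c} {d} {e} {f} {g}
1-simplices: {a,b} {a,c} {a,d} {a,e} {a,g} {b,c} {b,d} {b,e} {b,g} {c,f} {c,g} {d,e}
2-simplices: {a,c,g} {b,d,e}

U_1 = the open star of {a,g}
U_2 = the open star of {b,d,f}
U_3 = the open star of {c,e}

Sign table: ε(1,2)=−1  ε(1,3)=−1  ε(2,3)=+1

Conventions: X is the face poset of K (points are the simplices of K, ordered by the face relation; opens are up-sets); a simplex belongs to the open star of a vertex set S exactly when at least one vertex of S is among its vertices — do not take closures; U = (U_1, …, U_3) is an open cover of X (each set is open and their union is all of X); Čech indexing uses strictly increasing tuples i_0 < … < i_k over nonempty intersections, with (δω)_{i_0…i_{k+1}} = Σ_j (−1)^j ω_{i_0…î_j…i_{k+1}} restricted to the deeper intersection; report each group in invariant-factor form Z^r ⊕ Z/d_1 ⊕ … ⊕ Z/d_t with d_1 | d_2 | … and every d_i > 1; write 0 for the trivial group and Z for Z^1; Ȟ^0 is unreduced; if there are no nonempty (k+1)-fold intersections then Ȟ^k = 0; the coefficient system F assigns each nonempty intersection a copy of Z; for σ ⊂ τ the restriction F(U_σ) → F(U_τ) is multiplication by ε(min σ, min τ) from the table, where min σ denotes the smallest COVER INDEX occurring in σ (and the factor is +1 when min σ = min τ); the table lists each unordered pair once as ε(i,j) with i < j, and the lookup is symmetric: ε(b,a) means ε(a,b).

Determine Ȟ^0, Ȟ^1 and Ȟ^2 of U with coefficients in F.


Ȟ^0 ≅ Z,  Ȟ^1 ≅ Z,  Ȟ^2 ≅ 0

cover nerve:
  U1={{a},{g},{a,b},{a,c},{a,d},{a,e},{a,g},{b,g},{c,g},{a,c,g}} U2={{b},{d},{f},{a,b},{a,d},{b,c},{b,d},{b,e},{b,g},{c,f},{d,e},{b,d,e}} U3={{c},{e},{a,c},{a,e},{b,c},{b,e},{c,f},{c,g},{d,e},{a,c,g},{b,d,e}}
  U12={{a,b},{a,d},{b,g}} U13={{a,c},{a,e},{c,g},{a,c,g}} U23={{b,c},{b,e},{c,f},{d,e},{b,d,e}}
C dims 3,3; δ0: rk 2, SNF 1^2
Ȟ^0: (3−2)−0=1 ⇒ Z
Ȟ^1: (3−0)−2=1 ⇒ Z
Ȟ^2: (0−0)−0=0 ⇒ 0


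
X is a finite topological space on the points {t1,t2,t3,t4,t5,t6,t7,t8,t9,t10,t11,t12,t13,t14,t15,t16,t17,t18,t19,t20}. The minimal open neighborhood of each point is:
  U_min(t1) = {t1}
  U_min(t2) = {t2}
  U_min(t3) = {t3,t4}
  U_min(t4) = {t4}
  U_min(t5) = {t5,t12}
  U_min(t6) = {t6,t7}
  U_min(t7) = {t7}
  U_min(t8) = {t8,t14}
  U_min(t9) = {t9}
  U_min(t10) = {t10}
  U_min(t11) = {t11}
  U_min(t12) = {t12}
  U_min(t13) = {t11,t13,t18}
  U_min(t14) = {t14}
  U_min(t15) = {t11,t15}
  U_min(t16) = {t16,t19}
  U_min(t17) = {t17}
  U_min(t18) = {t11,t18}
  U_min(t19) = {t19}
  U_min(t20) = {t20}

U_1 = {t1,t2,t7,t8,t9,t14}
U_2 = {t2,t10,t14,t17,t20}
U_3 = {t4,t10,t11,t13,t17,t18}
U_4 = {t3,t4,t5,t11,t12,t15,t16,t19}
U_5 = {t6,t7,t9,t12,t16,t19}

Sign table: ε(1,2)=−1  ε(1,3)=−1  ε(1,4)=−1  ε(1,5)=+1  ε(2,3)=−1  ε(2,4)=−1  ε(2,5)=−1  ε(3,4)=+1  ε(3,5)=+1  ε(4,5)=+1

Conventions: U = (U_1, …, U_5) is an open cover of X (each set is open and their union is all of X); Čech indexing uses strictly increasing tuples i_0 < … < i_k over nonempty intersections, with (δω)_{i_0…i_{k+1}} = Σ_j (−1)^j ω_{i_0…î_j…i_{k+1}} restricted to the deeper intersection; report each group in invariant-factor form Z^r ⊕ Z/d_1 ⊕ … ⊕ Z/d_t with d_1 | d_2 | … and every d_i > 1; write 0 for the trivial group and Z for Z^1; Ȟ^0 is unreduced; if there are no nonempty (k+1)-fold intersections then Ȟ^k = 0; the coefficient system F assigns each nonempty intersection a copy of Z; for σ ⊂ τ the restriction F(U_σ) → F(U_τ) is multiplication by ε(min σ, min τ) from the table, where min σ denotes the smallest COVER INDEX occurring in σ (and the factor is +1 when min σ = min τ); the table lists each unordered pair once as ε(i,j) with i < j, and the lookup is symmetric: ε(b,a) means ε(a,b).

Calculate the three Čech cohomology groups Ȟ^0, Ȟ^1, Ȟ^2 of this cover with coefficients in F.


Ȟ^0(U;F) ≅ Z, Ȟ^1(U;F) ≅ Z and Ȟ^2(U;F) ≅ 0

cover nerve:
  U12={t2,t14} U15={t7,t9} U23={t10,t17} U34={t4,t11} U45={t12,t16,t19}
C dims 5,5; δ0: rk 4, SNF 1^4
Ȟ^0: (5−4)−0=1 ⇒ Z
Ȟ^1: (5−0)−4=1 ⇒ Z
Ȟ^2: (0−0)−0=0 ⇒ 0


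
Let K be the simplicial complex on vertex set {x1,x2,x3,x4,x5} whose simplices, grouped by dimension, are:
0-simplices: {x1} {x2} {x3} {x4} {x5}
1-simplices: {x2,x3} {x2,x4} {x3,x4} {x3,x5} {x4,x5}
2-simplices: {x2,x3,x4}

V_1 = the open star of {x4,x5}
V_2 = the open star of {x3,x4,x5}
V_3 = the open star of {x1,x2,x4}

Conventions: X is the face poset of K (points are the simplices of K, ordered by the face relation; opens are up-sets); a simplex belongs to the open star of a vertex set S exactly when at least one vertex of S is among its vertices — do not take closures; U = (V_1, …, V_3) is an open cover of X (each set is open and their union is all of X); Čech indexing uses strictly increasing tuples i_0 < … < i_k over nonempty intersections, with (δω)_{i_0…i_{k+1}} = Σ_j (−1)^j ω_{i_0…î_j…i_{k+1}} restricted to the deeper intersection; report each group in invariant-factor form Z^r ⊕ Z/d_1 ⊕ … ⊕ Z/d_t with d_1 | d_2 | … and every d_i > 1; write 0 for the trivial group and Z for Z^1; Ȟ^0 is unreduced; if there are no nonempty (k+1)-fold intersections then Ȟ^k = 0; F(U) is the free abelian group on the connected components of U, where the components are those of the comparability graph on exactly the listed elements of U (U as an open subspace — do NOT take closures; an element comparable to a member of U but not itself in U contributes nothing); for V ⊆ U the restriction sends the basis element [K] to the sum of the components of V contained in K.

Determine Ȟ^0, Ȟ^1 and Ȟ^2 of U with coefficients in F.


nonempty overlaps:
  V1={{x4},{x5},{x2,x4},{x3,x4},{x3,x5},{x4,x5},{x2,x3,x4}} V2={{x3},{x4},{x5},{x2,x3},{x2,x4},{x3,x4},{x3,x5},{x4,x5},{x2,x3,x4}} V3={{x1},{x2},{x4},{x2,x3},{x2,x4},{x3,x4},{x4,x5},{x2,x3,x4}}
  V12={{x4},{x5},{x2,x4},{x3,x4},{x3,x5},{x4,x5},{x2,x3,x4}} V13={{x4},{x2,x4},{x3,x4},{x4,x5},{x2,x3,x4}} V23={{x4},{x2,x3},{x2,x4},{x3,x4},{x4,x5},{x2,x3,x4}}
  V123={{x4},{x2,x4},{x3,x4},{x4,x5},{x2,x3,x4}}
components per intersection:
  V1: {{x4},{x5},{x2,x4},{x3,x4},{x3,x5},{x4,x5},{x2,x3,x4}}
  V2: {{x3},{x4},{x5},{x2,x3},{x2,x4},{x3,x4},{x3,x5},{x4,x5},{x2,x3,x4}}
  V3: {{x1}} {{x2},{x4},{x2,x3},{x2,x4},{x3,x4},{x4,x5},{x2,x3,x4}}
  V12: {{x4},{x5},{x2,x4},{x3,x4},{x3,x5},{x4,x5},{x2,x3,x4}}
  V13: {{x4},{x2,x4},{x3,x4},{x4,x5},{x2,x3,x4}}
  V23: {{x4},{x2,x3},{x2,x4},{x3,x4},{x4,x5},{x2,x3,x4}}
  V123: {{x4},{x2,x4},{x3,x4},{x4,x5},{x2,x3,x4}}
C dims 4,3,1; δ0: rk 2, SNF 1^2; δ1: rk 1, SNF 1^1
degree 0: 4−2−0 = 2 → Ȟ^0 ≅ Z^2
degree 1: 3−1−2 = 0 → Ȟ^1 ≅ 0
degree 2: 1−0−1 = 0 → Ȟ^2 ≅ 0

Ȟ^0 ≅ Z^2, Ȟ^1 ≅ 0, Ȟ^2 ≅ 0


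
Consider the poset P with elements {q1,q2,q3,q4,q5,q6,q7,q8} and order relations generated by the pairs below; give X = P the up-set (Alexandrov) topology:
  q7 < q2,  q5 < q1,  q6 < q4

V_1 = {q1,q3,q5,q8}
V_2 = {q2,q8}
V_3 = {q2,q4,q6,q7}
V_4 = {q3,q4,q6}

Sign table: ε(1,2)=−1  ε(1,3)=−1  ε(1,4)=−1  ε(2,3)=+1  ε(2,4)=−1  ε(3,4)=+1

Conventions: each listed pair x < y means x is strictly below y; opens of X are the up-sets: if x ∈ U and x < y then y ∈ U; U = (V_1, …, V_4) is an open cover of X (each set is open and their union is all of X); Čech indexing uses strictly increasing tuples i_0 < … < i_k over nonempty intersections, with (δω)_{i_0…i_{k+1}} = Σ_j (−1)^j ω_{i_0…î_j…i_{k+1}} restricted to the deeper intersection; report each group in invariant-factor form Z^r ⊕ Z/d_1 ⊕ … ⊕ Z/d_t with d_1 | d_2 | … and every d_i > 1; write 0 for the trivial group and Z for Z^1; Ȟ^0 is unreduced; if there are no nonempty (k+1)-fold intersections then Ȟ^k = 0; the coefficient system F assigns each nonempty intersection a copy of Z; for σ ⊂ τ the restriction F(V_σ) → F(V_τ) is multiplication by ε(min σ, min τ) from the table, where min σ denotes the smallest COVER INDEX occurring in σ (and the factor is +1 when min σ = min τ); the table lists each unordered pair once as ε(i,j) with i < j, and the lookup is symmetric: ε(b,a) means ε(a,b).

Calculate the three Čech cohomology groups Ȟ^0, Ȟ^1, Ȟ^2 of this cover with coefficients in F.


Ȟ^0(U;F) ≅ Z; Ȟ^1(U;F) ≅ Z; Ȟ^2(U;F) ≅ 0

nerve simplices:
  V12={q8} V14={q3} V23={q2} V34={q4,q6}
C dims 4,4; δ0: rk 3, SNF 1^3
degree 0: 4−3−0 = 1 → Ȟ^0 ≅ Z
degree 1: 4−0−3 = 1 → Ȟ^1 ≅ Z
degree 2: 0−0−0 = 0 → Ȟ^2 ≅ 0


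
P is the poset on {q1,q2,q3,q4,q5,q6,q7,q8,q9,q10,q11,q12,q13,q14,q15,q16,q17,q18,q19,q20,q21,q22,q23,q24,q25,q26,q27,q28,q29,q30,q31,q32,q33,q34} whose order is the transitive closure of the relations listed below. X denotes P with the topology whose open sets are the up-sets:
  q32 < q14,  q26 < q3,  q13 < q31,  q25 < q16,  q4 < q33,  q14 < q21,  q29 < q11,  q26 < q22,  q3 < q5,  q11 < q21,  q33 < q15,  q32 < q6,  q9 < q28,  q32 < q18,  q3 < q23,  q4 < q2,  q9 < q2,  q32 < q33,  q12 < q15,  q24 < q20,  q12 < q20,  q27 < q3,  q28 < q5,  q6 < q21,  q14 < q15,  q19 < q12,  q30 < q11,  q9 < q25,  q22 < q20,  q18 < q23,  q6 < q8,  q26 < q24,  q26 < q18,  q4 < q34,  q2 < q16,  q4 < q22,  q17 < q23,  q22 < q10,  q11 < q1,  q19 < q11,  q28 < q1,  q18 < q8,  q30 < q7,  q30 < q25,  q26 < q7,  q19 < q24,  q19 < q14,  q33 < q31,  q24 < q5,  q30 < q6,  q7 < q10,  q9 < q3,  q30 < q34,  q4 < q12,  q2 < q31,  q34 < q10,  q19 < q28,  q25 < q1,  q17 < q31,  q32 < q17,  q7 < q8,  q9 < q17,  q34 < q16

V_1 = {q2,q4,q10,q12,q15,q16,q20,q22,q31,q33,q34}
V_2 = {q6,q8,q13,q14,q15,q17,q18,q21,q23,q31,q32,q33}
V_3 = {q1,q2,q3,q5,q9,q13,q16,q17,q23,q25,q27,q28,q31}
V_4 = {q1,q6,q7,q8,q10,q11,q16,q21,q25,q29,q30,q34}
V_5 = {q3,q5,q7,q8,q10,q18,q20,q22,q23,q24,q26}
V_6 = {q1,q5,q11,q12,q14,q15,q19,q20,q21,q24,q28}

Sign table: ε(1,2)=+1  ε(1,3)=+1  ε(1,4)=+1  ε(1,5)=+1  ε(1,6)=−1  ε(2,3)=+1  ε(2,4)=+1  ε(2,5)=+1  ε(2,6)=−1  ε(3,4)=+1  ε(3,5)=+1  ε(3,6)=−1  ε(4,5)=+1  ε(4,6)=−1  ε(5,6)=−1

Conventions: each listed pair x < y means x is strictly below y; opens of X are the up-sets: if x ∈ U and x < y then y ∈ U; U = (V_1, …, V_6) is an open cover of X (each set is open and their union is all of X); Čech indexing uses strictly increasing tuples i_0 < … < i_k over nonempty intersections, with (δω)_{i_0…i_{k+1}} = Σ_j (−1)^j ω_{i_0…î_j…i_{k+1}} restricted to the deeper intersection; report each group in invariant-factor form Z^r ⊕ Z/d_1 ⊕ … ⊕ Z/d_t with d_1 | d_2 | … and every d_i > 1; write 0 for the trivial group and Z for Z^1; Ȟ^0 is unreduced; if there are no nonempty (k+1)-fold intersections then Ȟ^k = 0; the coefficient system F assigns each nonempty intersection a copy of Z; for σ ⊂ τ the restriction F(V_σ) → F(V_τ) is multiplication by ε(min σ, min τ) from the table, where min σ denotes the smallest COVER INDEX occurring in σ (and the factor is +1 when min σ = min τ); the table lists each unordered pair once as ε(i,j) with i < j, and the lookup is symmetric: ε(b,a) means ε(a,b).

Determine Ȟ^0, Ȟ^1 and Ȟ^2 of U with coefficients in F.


nerve of the cover:
  V12={q15,q31,q33} V13={q2,q16,q31} V14={q10,q16,q34} V15={q10,q20,q22} V16={q12,q15,q20} V23={q13,q17,q23,q31} V24={q6,q8,q21} V25={q8,q18,q23} V26={q14,q15,q21} V34={q1,q16,q25} V35={q3,q5,q23} V36={q1,q5,q28} V45={q7,q8,q10} V46={q1,q11,q21} V56={q5,q20,q24}
  V123={q31} V126={q15} V134={q16} V145={q10} V156={q20} V235={q23} V245={q8} V246={q21} V346={q1} V356={q5}
C dims 6,15,10; δ0: rk 5, SNF 1^5; δ1: rk 10, SNF 1^9·2
Ȟ^0 = (6 − 5) − 0 = 1, so Ȟ^0 ≅ Z
Ȟ^1 = (15 − 10) − 5 = 0, so Ȟ^1 ≅ 0
Ȟ^2 = (10 − 0) − 10 = 0 plus torsion [2], so Ȟ^2 ≅ Z/2

Ȟ^0 = Z; Ȟ^1 = 0; Ȟ^2 = Z/2


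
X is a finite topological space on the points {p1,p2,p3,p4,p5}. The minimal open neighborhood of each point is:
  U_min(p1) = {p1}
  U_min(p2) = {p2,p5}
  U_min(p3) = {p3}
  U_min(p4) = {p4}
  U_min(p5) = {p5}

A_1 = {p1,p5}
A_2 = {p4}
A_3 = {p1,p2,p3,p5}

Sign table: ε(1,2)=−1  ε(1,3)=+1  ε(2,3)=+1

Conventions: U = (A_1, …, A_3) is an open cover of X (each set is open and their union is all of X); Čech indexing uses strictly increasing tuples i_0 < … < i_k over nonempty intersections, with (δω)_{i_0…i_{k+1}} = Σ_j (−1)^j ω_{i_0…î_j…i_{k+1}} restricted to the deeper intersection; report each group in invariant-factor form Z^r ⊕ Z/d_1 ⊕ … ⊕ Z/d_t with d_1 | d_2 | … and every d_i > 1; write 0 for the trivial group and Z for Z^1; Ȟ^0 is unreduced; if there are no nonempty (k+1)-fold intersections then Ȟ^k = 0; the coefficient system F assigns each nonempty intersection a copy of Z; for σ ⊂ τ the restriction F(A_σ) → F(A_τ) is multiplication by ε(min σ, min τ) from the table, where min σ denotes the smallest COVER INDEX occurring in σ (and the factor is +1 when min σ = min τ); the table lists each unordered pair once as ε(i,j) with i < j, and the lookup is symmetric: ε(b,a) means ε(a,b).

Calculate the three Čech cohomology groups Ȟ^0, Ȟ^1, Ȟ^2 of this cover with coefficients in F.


nerve simplices:
  A13={p1,p5}
C dims 3,1; δ0: rk 1, SNF 1^1
degree 0: 3−1−0 = 2 → Ȟ^0 ≅ Z^2
degree 1: 1−0−1 = 0 → Ȟ^1 ≅ 0
degree 2: 0−0−0 = 0 → Ȟ^2 ≅ 0

Ȟ^0 ≅ Z^2, Ȟ^1 ≅ 0, Ȟ^2 ≅ 0


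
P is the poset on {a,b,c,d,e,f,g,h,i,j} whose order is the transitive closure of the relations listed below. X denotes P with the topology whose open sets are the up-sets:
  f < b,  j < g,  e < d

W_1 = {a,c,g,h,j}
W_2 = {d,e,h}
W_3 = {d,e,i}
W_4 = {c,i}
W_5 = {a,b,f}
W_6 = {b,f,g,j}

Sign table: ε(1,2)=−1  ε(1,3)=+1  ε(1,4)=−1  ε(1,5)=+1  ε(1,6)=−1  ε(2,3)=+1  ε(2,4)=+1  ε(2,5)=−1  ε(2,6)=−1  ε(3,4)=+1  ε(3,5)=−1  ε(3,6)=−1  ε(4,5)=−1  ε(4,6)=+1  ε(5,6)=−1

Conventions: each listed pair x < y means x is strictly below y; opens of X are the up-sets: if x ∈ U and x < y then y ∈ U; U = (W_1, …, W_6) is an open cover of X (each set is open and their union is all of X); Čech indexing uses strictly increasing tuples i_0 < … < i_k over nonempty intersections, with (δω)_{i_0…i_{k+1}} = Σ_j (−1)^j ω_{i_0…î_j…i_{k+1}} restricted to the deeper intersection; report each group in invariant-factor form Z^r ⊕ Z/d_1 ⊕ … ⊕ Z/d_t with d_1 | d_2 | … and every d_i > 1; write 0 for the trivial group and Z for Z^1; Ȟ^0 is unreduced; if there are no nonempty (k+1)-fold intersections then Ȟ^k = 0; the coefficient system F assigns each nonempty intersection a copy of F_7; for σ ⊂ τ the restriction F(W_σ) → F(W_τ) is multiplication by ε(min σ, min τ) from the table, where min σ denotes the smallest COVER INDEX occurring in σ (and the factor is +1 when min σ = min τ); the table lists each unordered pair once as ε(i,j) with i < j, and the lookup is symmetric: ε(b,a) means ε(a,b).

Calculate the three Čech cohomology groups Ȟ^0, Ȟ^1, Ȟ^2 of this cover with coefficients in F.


cover nerve:
  W12={h} W14={c} W15={a} W16={g,j} W23={d,e} W34={i} W56={b,f}
C dims 6,7; δ0: rk_F7 5
Ȟ^0: (6−5)−0=1 ⇒ Z/7
Ȟ^1: (7−0)−5=2 ⇒ Z/7 ⊕ Z/7
Ȟ^2: (0−0)−0=0 ⇒ 0

Ȟ^0 ≅ Z/7,  Ȟ^1 ≅ Z/7 ⊕ Z/7,  Ȟ^2 ≅ 0


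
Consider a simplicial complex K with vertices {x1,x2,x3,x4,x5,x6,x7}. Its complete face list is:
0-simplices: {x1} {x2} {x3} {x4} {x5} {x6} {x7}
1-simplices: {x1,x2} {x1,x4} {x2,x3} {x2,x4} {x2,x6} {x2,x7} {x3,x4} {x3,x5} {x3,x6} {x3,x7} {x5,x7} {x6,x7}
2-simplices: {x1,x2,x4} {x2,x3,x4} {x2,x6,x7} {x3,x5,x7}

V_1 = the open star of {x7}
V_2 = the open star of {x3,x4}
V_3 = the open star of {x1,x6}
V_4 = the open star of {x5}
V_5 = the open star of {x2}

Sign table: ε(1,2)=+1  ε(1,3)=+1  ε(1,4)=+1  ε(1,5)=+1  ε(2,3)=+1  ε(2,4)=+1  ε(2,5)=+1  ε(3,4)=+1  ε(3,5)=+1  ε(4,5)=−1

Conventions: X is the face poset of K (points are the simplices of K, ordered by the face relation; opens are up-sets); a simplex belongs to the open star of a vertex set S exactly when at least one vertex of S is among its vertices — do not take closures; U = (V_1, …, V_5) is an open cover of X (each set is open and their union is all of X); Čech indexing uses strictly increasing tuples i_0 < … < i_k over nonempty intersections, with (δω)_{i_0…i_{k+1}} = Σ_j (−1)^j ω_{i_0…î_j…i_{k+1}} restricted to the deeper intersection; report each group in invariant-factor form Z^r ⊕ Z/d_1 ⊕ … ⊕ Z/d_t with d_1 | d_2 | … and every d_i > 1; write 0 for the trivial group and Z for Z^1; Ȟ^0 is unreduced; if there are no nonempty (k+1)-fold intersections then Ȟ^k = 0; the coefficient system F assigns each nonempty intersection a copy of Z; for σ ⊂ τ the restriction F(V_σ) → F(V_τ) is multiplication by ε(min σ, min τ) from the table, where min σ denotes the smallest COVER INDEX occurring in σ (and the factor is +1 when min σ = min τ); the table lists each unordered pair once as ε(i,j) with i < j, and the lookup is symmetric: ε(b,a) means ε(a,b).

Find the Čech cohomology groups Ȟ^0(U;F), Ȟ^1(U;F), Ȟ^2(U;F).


cover nerve:
  V1={{x7},{x2,x7},{x3,x7},{x5,x7},{x6,x7},{x2,x6,x7},{x3,x5,x7}} V2={{x3},{x4},{x1,x4},{x2,x3},{x2,x4},{x3,x4},{x3,x5},{x3,x6},{x3,x7},{x1,x2,x4},{x2,x3,x4},{x3,x5,x7}} V3={{x1},{x6},{x1,x2},{x1,x4},{x2,x6},{x3,x6},{x6,x7},{x1,x2,x4},{x2,x6,x7}} V4={{x5},{x3,x5},{x5,x7},{x3,x5,x7}} V5={{x2},{x1,x2},{x2,x3},{x2,x4},{x2,x6},{x2,x7},{x1,x2,x4},{x2,x3,x4},{x2,x6,x7}}
  V12={{x3,x7},{x3,x5,x7}} V13={{x6,x7},{x2,x6,x7}} V14={{x5,x7},{x3,x5,x7}} V15={{x2,x7},{x2,x6,x7}} V23={{x1,x4},{x3,x6},{x1,x2,x4}} V24={{x3,x5},{x3,x5,x7}} V25={{x2,x3},{x2,x4},{x1,x2,x4},{x2,x3,x4}} V35={{x1,x2},{x2,x6},{x1,x2,x4},{x2,x6,x7}}
  V124={{x3,x5,x7}} V135={{x2,x6,x7}} V235={{x1,x2,x4}}
C dims 5,8,3; δ0: rk 4, SNF 1^4; δ1: rk 3, SNF 1^3
Ȟ^0: (5−4)−0=1 ⇒ Z
Ȟ^1: (8−3)−4=1 ⇒ Z
Ȟ^2: (3−0)−3=0 ⇒ 0

Ȟ^0 = Z; Ȟ^1 = Z; Ȟ^2 = 0


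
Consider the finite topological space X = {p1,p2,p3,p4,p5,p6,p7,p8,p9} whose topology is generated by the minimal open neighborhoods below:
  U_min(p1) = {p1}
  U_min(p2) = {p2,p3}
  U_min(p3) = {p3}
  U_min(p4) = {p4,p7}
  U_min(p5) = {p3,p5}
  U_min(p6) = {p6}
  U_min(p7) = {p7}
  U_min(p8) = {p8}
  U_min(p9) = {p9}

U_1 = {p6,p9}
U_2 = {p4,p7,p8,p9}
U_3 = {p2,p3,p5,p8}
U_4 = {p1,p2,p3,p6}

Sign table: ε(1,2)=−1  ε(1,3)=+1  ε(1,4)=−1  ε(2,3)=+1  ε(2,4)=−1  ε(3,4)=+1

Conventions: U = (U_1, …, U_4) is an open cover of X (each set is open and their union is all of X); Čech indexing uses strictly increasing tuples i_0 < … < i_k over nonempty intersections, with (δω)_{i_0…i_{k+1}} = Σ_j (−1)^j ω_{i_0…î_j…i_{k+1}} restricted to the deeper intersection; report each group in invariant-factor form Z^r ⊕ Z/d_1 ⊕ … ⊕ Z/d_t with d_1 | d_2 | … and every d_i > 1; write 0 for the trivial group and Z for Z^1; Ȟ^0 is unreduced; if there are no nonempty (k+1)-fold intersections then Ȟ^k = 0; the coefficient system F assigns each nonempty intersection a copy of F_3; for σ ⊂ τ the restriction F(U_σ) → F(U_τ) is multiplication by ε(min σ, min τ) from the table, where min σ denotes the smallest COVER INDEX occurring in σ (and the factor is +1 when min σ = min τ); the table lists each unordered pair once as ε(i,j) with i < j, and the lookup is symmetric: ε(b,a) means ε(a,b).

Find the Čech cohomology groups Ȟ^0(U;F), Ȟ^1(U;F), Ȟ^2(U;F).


Ȟ^0 ≅ Z/3, Ȟ^1 ≅ Z/3 and Ȟ^2 ≅ 0

nerve simplices:
  U12={p9} U14={p6} U23={p8} U34={p2,p3}
C dims 4,4; δ0: rk_F3 3
degree 0: 4−3−0 = 1 → Ȟ^0 ≅ Z/3
degree 1: 4−0−3 = 1 → Ȟ^1 ≅ Z/3
degree 2: 0−0−0 = 0 → Ȟ^2 ≅ 0


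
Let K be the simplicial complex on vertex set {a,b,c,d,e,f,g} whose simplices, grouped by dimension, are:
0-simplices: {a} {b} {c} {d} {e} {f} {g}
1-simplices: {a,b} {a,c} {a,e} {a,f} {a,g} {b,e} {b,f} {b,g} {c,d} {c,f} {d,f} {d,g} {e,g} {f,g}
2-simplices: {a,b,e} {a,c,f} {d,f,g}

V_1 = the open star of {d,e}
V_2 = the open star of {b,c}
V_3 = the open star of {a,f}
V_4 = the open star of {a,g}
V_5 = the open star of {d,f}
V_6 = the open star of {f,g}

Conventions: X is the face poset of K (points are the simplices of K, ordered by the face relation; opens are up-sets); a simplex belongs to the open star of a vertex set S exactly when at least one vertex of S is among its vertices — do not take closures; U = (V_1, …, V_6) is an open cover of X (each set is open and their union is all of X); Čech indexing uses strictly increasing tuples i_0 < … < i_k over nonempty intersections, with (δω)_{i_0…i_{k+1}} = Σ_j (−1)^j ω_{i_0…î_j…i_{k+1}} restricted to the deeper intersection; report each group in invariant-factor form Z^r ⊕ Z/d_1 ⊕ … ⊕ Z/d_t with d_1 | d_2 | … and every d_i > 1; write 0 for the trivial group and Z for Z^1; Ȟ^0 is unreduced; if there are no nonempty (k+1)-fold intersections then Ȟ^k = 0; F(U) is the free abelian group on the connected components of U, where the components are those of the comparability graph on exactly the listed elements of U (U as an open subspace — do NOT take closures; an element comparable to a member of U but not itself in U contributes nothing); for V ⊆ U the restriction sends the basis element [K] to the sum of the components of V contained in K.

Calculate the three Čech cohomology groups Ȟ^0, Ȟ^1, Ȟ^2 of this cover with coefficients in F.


nonempty intersections:
  V1={{d},{e},{a,e},{b,e},{c,d},{d,f},{d,g},{e,g},{a,b,e},{d,f,g}} V2={{b},{c},{a,b},{a,c},{b,e},{b,f},{b,g},{c,d},{c,f},{a,b,e},{a,c,f}} V3={{a},{f},{a,b},{a,c},{a,e},{a,f},{a,g},{b,f},{c,f},{d,f},{f,g},{a,b,e},{a,c,f},{d,f,g}} V4={{a},{g},{a,b},{a,c},{a,e},{a,f},{a,g},{b,g},{d,g},{e,g},{f,g},{a,b,e},{a,c,f},{d,f,g}} V5={{d},{f},{a,f},{b,f},{c,d},{c,f},{d,f},{d,g},{f,g},{a,c,f},{d,f,g}} V6={{f},{g},{a,f},{a,g},{b,f},{b,g},{c,f},{d,f},{d,g},{e,g},{f,g},{a,c,f},{d,f,g}}
  V12={{b,e},{c,d},{a,b,e}} V13={{a,e},{d,f},{a,b,e},{d,f,g}} V14={{a,e},{d,g},{e,g},{a,b,e},{d,f,g}} V15={{d},{c,d},{d,f},{d,g},{d,f,g}} V16={{d,f},{d,g},{e,g},{d,f,g}} V23={{a,b},{a,c},{b,f},{c,f},{a,b,e},{a,c,f}} V24={{a,b},{a,c},{b,g},{a,b,e},{a,c,f}} V25={{b,f},{c,d},{c,f},{a,c,f}} V26={{b,f},{b,g},{c,f},{a,c,f}} V34={{a},{a,b},{a,c},{a,e},{a,f},{a,g},{f,g},{a,b,e},{a,c,f},{d,f,g}} V35={{f},{a,f},{b,f},{c,f},{d,f},{f,g},{a,c,f},{d,f,g}} V36={{f},{a,f},{a,g},{b,f},{c,f},{d,f},{f,g},{a,c,f},{d,f,g}} V45={{a,f},{d,g},{f,g},{a,c,f},{d,f,g}} V46={{g},{a,f},{a,g},{b,g},{d,g},{e,g},{f,g},{a,c,f},{d,f,g}} V56={{f},{a,f},{b,f},{c,f},{d,f},{d,g},{f,g},{a,c,f},{d,f,g}}
  V123={{a,b,e}} V124={{a,b,e}} V125={{c,d}} V134={{a,e},{a,b,e},{d,f,g}} V135={{d,f},{d,f,g}} V136={{d,f},{d,f,g}} V145={{d,g},{d,f,g}} V146={{d,g},{e,g},{d,f,g}} V156={{d,f},{d,g},{d,f,g}} V234={{a,b},{a,c},{a,b,e},{a,c,f}} V235={{b,f},{c,f},{a,c,f}} V236={{b,f},{c,f},{a,c,f}} V245={{a,c,f}} V246={{b,g},{a,c,f}} V256={{b,f},{c,f},{a,c,f}} V345={{a,f},{f,g},{a,c,f},{d,f,g}} V346={{a,f},{a,g},{f,g},{a,c,f},{d,f,g}} V356={{f},{a,f},{b,f},{c,f},{d,f},{f,g},{a,c,f},{d,f,g}} V456={{a,f},{d,g},{f,g},{a,c,f},{d,f,g}}
  V1234={{a,b,e}} V1345={{d,f,g}} V1346={{d,f,g}} V1356={{d,f},{d,f,g}} V1456={{d,g},{d,f,g}} V2345={{a,c,f}} V2346={{a,c,f}} V2356={{b,f},{c,f},{a,c,f}} V2456={{a,c,f}} V3456={{a,f},{f,g},{a,c,f},{d,f,g}}
  V13456={{d,f,g}} V23456={{a,c,f}}
components per intersection:
  V1: {{d},{c,d},{d,f},{d,g},{d,f,g}} {{e},{a,e},{b,e},{e,g},{a,b,e}}
  V2: {{b},{a,b},{b,e},{b,f},{b,g},{a,b,e}} {{c},{a,c},{c,d},{c,f},{a,c,f}}
  V3: {{a},{f},{a,b},{a,c},{a,e},{a,f},{a,g},{b,f},{c,f},{d,f},{f,g},{a,b,e},{a,c,f},{d,f,g}}
  V4: {{a},{g},{a,b},{a,c},{a,e},{a,f},{a,g},{b,g},{d,g},{e,g},{f,g},{a,b,e},{a,c,f},{d,f,g}}
  V5: {{d},{f},{a,f},{b,f},{c,d},{c,f},{d,f},{d,g},{f,g},{a,c,f},{d,f,g}}
  V6: {{f},{g},{a,f},{a,g},{b,f},{b,g},{c,f},{d,f},{d,g},{e,g},{f,g},{a,c,f},{d,f,g}}
  V12: {{b,e},{a,b,e}} {{c,d}}
  V13: {{a,e},{a,b,e}} {{d,f},{d,f,g}}
  V14: {{a,e},{a,b,e}} {{d,g},{d,f,g}} {{e,g}}
  V15: {{d},{c,d},{d,f},{d,g},{d,f,g}}
  V16: {{d,f},{d,g},{d,f,g}} {{e,g}}
  V23: {{a,b},{a,b,e}} {{a,c},{c,f},{a,c,f}} {{b,f}}
  V24: {{a,b},{a,b,e}} {{a,c},{a,c,f}} {{b,g}}
  V25: {{b,f}} {{c,d}} {{c,f},{a,c,f}}
  V26: {{b,f}} {{b,g}} {{c,f},{a,c,f}}
  V34: {{a},{a,b},{a,c},{a,e},{a,f},{a,g},{a,b,e},{a,c,f}} {{f,g},{d,f,g}}
  V35: {{f},{a,f},{b,f},{c,f},{d,f},{f,g},{a,c,f},{d,f,g}}
  V36: {{f},{a,f},{b,f},{c,f},{d,f},{f,g},{a,c,f},{d,f,g}} {{a,g}}
  V45: {{a,f},{a,c,f}} {{d,g},{f,g},{d,f,g}}
  V46: {{g},{a,g},{b,g},{d,g},{e,g},{f,g},{d,f,g}} {{a,f},{a,c,f}}
  V56: {{f},{a,f},{b,f},{c,f},{d,f},{d,g},{f,g},{a,c,f},{d,f,g}}
  V123: {{a,b,e}}
  V124: {{a,b,e}}
  V125: {{c,d}}
  V134: {{a,e},{a,b,e}} {{d,f,g}}
  V135: {{d,f},{d,f,g}}
  V136: {{d,f},{d,f,g}}
  V145: {{d,g},{d,f,g}}
  V146: {{d,g},{d,f,g}} {{e,g}}
  V156: {{d,f},{d,g},{d,f,g}}
  V234: {{a,b},{a,b,e}} {{a,c},{a,c,f}}
  V235: {{b,f}} {{c,f},{a,c,f}}
  V236: {{b,f}} {{c,f},{a,c,f}}
  V245: {{a,c,f}}
  V246: {{b,g}} {{a,c,f}}
  V256: {{b,f}} {{c,f},{a,c,f}}
  V345: {{a,f},{a,c,f}} {{f,g},{d,f,g}}
  V346: {{a,f},{a,c,f}} {{a,g}} {{f,g},{d,f,g}}
  V356: {{f},{a,f},{b,f},{c,f},{d,f},{f,g},{a,c,f},{d,f,g}}
  V456: {{a,f},{a,c,f}} {{d,g},{f,g},{d,f,g}}
  V1234: {{a,b,e}}
  V1345: {{d,f,g}}
  V1346: {{d,f,g}}
  V1356: {{d,f},{d,f,g}}
  V1456: {{d,g},{d,f,g}}
  V2345: {{a,c,f}}
  V2346: {{a,c,f}}
  V2356: {{b,f}} {{c,f},{a,c,f}}
  V2456: {{a,c,f}}
  V3456: {{a,f},{a,c,f}} {{f,g},{d,f,g}}
  V13456: {{d,f,g}}
  V23456: {{a,c,f}}
C dims 8,32,30,12; δ0: rk 7, SNF 1^7; δ1: rk 20, SNF 1^20; δ2: rk 10, SNF 1^10
Ȟ^0: (8−7)−0=1 ⇒ Z
Ȟ^1: (32−20)−7=5 ⇒ Z^5
Ȟ^2: (30−10)−20=0 ⇒ 0

Ȟ^0 ≅ Z; Ȟ^1 ≅ Z^5; Ȟ^2 ≅ 0


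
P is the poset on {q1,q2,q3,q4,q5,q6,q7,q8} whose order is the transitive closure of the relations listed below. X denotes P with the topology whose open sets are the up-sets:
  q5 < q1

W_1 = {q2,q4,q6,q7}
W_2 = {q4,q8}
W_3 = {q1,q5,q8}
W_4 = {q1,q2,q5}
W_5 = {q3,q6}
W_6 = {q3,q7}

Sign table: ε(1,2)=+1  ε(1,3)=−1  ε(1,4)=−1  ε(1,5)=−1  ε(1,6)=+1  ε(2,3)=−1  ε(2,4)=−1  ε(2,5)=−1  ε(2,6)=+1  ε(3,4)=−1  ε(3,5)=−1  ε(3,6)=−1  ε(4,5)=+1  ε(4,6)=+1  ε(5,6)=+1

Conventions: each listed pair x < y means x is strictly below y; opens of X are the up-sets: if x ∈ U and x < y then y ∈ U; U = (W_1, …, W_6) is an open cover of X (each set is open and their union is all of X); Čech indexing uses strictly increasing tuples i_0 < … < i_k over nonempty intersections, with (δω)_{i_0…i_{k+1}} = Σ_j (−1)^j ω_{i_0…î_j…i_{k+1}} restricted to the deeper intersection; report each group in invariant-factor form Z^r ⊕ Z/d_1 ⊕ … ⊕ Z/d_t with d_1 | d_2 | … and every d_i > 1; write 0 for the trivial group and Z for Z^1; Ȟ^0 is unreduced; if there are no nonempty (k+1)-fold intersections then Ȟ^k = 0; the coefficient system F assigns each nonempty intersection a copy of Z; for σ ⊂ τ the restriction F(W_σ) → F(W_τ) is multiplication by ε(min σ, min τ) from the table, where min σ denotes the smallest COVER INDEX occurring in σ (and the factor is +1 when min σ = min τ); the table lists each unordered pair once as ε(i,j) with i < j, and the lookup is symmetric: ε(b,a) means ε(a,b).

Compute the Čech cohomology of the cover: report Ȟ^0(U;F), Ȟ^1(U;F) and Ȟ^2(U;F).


Ȟ^0 ≅ 0, Ȟ^1 ≅ Z ⊕ Z/2 and Ȟ^2 ≅ 0

nerve simplices:
  W12={q4} W14={q2} W15={q6} W16={q7} W23={q8} W34={q1,q5} W56={q3}
C dims 6,7; δ0: rk 6, SNF 1^5·2
degree 0: 6−6−0 = 0 → Ȟ^0 ≅ 0
degree 1: 7−0−6 = 1 plus torsion [2] → Ȟ^1 ≅ Z ⊕ Z/2
degree 2: 0−0−0 = 0 → Ȟ^2 ≅ 0
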